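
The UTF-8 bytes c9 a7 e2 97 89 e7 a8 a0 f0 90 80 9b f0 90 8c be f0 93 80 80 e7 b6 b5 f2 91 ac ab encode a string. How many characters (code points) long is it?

8

Byte at offset 0: 0xC9 = 11001001 → 2-byte char (#1). Advance 2.
Byte at offset 2: 0xE2 = 11100010 → 3-byte char (#2). Advance 3.
Byte at offset 5: 0xE7 = 11100111 → 3-byte char (#3). Advance 3.
Byte at offset 8: 0xF0 = 11110000 → 4-byte char (#4). Advance 4.
Byte at offset 12: 0xF0 = 11110000 → 4-byte char (#5). Advance 4.
Byte at offset 16: 0xF0 = 11110000 → 4-byte char (#6). Advance 4.
Byte at offset 20: 0xE7 = 11100111 → 3-byte char (#7). Advance 3.
Byte at offset 23: 0xF2 = 11110010 → 4-byte char (#8). Advance 4.
Reached end at offset 27 after 8 code points.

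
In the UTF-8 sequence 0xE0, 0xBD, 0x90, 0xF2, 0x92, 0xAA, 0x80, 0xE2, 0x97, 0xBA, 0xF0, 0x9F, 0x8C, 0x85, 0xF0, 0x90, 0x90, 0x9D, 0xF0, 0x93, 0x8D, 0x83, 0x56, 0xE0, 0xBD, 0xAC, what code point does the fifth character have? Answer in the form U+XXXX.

Offset 0: leading byte 0xE0 = 11100000 → 3-byte char #1 = E0 BD 90.
Offset 3: leading byte 0xF2 = 11110010 → 4-byte char #2 = F2 92 AA 80.
Offset 7: leading byte 0xE2 = 11100010 → 3-byte char #3 = E2 97 BA.
Offset 10: leading byte 0xF0 = 11110000 → 4-byte char #4 = F0 9F 8C 85.
Offset 14: leading byte 0xF0 = 11110000 → 4-byte char #5 = F0 90 90 9D.
Leading byte 0xF0 = 11110000 matches 11110xxx → 4-byte sequence.
Byte 1: 0xF0 = 11110000, payload 000 (3 bits).
Byte 2: 0x90 = 10010000 (10xxxxxx ✓), payload 010000.
Byte 3: 0x90 = 10010000 (10xxxxxx ✓), payload 010000.
Byte 4: 0x9D = 10011101 (10xxxxxx ✓), payload 011101.
Concatenate: 000010000010000011101 = 0x1041D (21 bits → U+1041D).

U+1041D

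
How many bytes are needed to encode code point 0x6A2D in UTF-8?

U+6A2D = 0x6A2D. UTF-8 uses 1 byte below 0x80, 2 below 0x800, 3 below 0x10000, 4 up to 0x10FFFF. 0x6A2D is in U+0800–U+FFFF → 3 bytes.

3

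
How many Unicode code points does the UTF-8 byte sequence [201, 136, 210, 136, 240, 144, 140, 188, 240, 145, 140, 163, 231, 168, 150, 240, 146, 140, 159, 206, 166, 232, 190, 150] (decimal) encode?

Byte at offset 0: 0xC9 = 11001001 → 2-byte char (#1). Advance 2.
Byte at offset 2: 0xD2 = 11010010 → 2-byte char (#2). Advance 2.
Byte at offset 4: 0xF0 = 11110000 → 4-byte char (#3). Advance 4.
Byte at offset 8: 0xF0 = 11110000 → 4-byte char (#4). Advance 4.
Byte at offset 12: 0xE7 = 11100111 → 3-byte char (#5). Advance 3.
Byte at offset 15: 0xF0 = 11110000 → 4-byte char (#6). Advance 4.
Byte at offset 19: 0xCE = 11001110 → 2-byte char (#7). Advance 2.
Byte at offset 21: 0xE8 = 11101000 → 3-byte char (#8). Advance 3.
Reached end at offset 24 after 8 code points.

8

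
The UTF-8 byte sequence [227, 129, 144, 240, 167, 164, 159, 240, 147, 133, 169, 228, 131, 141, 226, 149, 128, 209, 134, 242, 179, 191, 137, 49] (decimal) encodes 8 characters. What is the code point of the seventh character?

U+B3FC9

Offset 0: leading byte 0xE3 = 11100011 → 3-byte char #1 = E3 81 90.
Offset 3: leading byte 0xF0 = 11110000 → 4-byte char #2 = F0 A7 A4 9F.
Offset 7: leading byte 0xF0 = 11110000 → 4-byte char #3 = F0 93 85 A9.
Offset 11: leading byte 0xE4 = 11100100 → 3-byte char #4 = E4 83 8D.
Offset 14: leading byte 0xE2 = 11100010 → 3-byte char #5 = E2 95 80.
Offset 17: leading byte 0xD1 = 11010001 → 2-byte char #6 = D1 86.
Offset 19: leading byte 0xF2 = 11110010 → 4-byte char #7 = F2 B3 BF 89.
Leading byte 0xF2 = 11110010 matches 11110xxx → 4-byte sequence.
Byte 1: 0xF2 = 11110010, payload 010 (3 bits).
Byte 2: 0xB3 = 10110011 (10xxxxxx ✓), payload 110011.
Byte 3: 0xBF = 10111111 (10xxxxxx ✓), payload 111111.
Byte 4: 0x89 = 10001001 (10xxxxxx ✓), payload 001001.
Concatenate: 010110011111111001001 = 0xB3FC9 (21 bits → U+B3FC9).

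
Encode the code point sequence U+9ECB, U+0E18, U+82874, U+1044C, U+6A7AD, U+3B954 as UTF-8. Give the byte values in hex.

U+9ECB: 3-byte form → E9 BB 8B.
U+0E18: 3-byte form → E0 B8 98.
U+82874: 4-byte form → F2 82 A1 B4.
U+1044C: 4-byte form → F0 90 91 8C.
U+6A7AD: 4-byte form → F1 AA 9E AD.
U+3B954: 4-byte form → F0 BB A5 94.
Concatenated (22 bytes): E9 BB 8B E0 B8 98 F2 82 A1 B4 F0 90 91 8C F1 AA 9E AD F0 BB A5 94.

E9 BB 8B E0 B8 98 F2 82 A1 B4 F0 90 91 8C F1 AA 9E AD F0 BB A5 94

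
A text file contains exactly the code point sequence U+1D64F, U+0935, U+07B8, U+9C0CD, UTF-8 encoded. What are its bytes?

F0 9D 99 8F E0 A4 B5 DE B8 F2 9C 83 8D

U+1D64F: 4-byte form → F0 9D 99 8F.
U+0935: 3-byte form → E0 A4 B5.
U+07B8: 2-byte form → DE B8.
U+9C0CD: 4-byte form → F2 9C 83 8D.
Concatenated (13 bytes): F0 9D 99 8F E0 A4 B5 DE B8 F2 9C 83 8D.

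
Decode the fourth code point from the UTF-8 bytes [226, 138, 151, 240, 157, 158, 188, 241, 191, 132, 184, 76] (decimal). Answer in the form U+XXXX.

Offset 0: leading byte 0xE2 = 11100010 → 3-byte char #1 = E2 8A 97.
Offset 3: leading byte 0xF0 = 11110000 → 4-byte char #2 = F0 9D 9E BC.
Offset 7: leading byte 0xF1 = 11110001 → 4-byte char #3 = F1 BF 84 B8.
Offset 11: leading byte 0x4C = 01001100 → 1-byte char #4 = 4C.
Leading byte 0x4C = 01001100 matches 0xxxxxxx → 1-byte sequence.
Byte 1: 0x4C = 01001100, payload 1001100 (7 bits).
Concatenate: 1001100 = 0x4C (7 bits → U+004C).

U+004C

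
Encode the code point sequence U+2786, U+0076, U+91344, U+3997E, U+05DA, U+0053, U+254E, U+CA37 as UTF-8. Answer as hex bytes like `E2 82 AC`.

U+2786: 3-byte form → E2 9E 86.
U+0076: 1-byte form → 76.
U+91344: 4-byte form → F2 91 8D 84.
U+3997E: 4-byte form → F0 B9 A5 BE.
U+05DA: 2-byte form → D7 9A.
U+0053: 1-byte form → 53.
U+254E: 3-byte form → E2 95 8E.
U+CA37: 3-byte form → EC A8 B7.
Concatenated (21 bytes): E2 9E 86 76 F2 91 8D 84 F0 B9 A5 BE D7 9A 53 E2 95 8E EC A8 B7.

E2 9E 86 76 F2 91 8D 84 F0 B9 A5 BE D7 9A 53 E2 95 8E EC A8 B7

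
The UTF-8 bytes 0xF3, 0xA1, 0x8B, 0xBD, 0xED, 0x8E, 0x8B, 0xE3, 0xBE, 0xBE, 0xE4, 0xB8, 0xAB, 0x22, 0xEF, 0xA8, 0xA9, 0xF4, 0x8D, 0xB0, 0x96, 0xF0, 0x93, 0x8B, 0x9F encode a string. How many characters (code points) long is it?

Byte at offset 0: 0xF3 = 11110011 → 4-byte char (#1). Advance 4.
Byte at offset 4: 0xED = 11101101 → 3-byte char (#2). Advance 3.
Byte at offset 7: 0xE3 = 11100011 → 3-byte char (#3). Advance 3.
Byte at offset 10: 0xE4 = 11100100 → 3-byte char (#4). Advance 3.
Byte at offset 13: 0x22 = 00100010 → 1-byte char (#5). Advance 1.
Byte at offset 14: 0xEF = 11101111 → 3-byte char (#6). Advance 3.
Byte at offset 17: 0xF4 = 11110100 → 4-byte char (#7). Advance 4.
Byte at offset 21: 0xF0 = 11110000 → 4-byte char (#8). Advance 4.
Reached end at offset 25 after 8 code points.

8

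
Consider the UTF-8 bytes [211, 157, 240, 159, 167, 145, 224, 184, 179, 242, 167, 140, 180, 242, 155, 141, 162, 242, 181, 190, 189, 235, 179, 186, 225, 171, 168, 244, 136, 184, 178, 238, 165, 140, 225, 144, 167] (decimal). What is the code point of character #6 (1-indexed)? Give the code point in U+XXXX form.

Offset 0: leading byte 0xD3 = 11010011 → 2-byte char #1 = D3 9D.
Offset 2: leading byte 0xF0 = 11110000 → 4-byte char #2 = F0 9F A7 91.
Offset 6: leading byte 0xE0 = 11100000 → 3-byte char #3 = E0 B8 B3.
Offset 9: leading byte 0xF2 = 11110010 → 4-byte char #4 = F2 A7 8C B4.
Offset 13: leading byte 0xF2 = 11110010 → 4-byte char #5 = F2 9B 8D A2.
Offset 17: leading byte 0xF2 = 11110010 → 4-byte char #6 = F2 B5 BE BD.
Leading byte 0xF2 = 11110010 matches 11110xxx → 4-byte sequence.
Byte 1: 0xF2 = 11110010, payload 010 (3 bits).
Byte 2: 0xB5 = 10110101 (10xxxxxx ✓), payload 110101.
Byte 3: 0xBE = 10111110 (10xxxxxx ✓), payload 111110.
Byte 4: 0xBD = 10111101 (10xxxxxx ✓), payload 111101.
Concatenate: 010110101111110111101 = 0xB5FBD (21 bits → U+B5FBD).

U+B5FBD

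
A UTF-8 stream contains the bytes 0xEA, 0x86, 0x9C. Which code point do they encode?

U+A19C

Leading byte 0xEA = 11101010 matches 1110xxxx → 3-byte sequence.
Byte 1: 0xEA = 11101010, payload 1010 (4 bits).
Byte 2: 0x86 = 10000110 (10xxxxxx ✓), payload 000110.
Byte 3: 0x9C = 10011100 (10xxxxxx ✓), payload 011100.
Concatenate: 1010000110011100 = 0xA19C (16 bits → U+A19C).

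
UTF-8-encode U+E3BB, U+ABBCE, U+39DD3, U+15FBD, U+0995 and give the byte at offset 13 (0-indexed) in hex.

U+E3BB → 3-byte form EE 8E BB at offsets 0–2.
U+ABBCE → 4-byte form F2 AB AF 8E at offsets 3–6.
U+39DD3 → 4-byte form F0 B9 B7 93 at offsets 7–10.
U+15FBD → 4-byte form F0 95 BE BD at offsets 11–14.
Offset 13 falls in char 4's range; it's byte 3 of F0 95 BE BD = 0xBE.

0xBE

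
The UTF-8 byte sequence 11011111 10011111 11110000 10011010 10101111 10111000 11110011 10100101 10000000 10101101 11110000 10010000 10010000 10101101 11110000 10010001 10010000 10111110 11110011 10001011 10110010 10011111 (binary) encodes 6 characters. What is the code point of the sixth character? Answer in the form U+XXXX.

Offset 0: leading byte 0xDF = 11011111 → 2-byte char #1 = DF 9F.
Offset 2: leading byte 0xF0 = 11110000 → 4-byte char #2 = F0 9A AF B8.
Offset 6: leading byte 0xF3 = 11110011 → 4-byte char #3 = F3 A5 80 AD.
Offset 10: leading byte 0xF0 = 11110000 → 4-byte char #4 = F0 90 90 AD.
Offset 14: leading byte 0xF0 = 11110000 → 4-byte char #5 = F0 91 90 BE.
Offset 18: leading byte 0xF3 = 11110011 → 4-byte char #6 = F3 8B B2 9F.
Leading byte 0xF3 = 11110011 matches 11110xxx → 4-byte sequence.
Byte 1: 0xF3 = 11110011, payload 011 (3 bits).
Byte 2: 0x8B = 10001011 (10xxxxxx ✓), payload 001011.
Byte 3: 0xB2 = 10110010 (10xxxxxx ✓), payload 110010.
Byte 4: 0x9F = 10011111 (10xxxxxx ✓), payload 011111.
Concatenate: 011001011110010011111 = 0xCBC9F (21 bits → U+CBC9F).

U+CBC9F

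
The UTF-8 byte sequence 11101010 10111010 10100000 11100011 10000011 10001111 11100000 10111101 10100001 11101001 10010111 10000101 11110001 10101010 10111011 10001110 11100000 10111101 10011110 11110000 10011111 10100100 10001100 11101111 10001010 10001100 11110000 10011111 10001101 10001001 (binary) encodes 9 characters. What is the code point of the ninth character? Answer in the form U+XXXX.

Offset 0: leading byte 0xEA = 11101010 → 3-byte char #1 = EA BA A0.
Offset 3: leading byte 0xE3 = 11100011 → 3-byte char #2 = E3 83 8F.
Offset 6: leading byte 0xE0 = 11100000 → 3-byte char #3 = E0 BD A1.
Offset 9: leading byte 0xE9 = 11101001 → 3-byte char #4 = E9 97 85.
Offset 12: leading byte 0xF1 = 11110001 → 4-byte char #5 = F1 AA BB 8E.
Offset 16: leading byte 0xE0 = 11100000 → 3-byte char #6 = E0 BD 9E.
Offset 19: leading byte 0xF0 = 11110000 → 4-byte char #7 = F0 9F A4 8C.
Offset 23: leading byte 0xEF = 11101111 → 3-byte char #8 = EF 8A 8C.
Offset 26: leading byte 0xF0 = 11110000 → 4-byte char #9 = F0 9F 8D 89.
Leading byte 0xF0 = 11110000 matches 11110xxx → 4-byte sequence.
Byte 1: 0xF0 = 11110000, payload 000 (3 bits).
Byte 2: 0x9F = 10011111 (10xxxxxx ✓), payload 011111.
Byte 3: 0x8D = 10001101 (10xxxxxx ✓), payload 001101.
Byte 4: 0x89 = 10001001 (10xxxxxx ✓), payload 001001.
Concatenate: 000011111001101001001 = 0x1F349 (21 bits → U+1F349).

U+1F349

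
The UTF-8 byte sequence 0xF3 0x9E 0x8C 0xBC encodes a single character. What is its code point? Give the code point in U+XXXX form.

Leading byte 0xF3 = 11110011 matches 11110xxx → 4-byte sequence.
Byte 1: 0xF3 = 11110011, payload 011 (3 bits).
Byte 2: 0x9E = 10011110 (10xxxxxx ✓), payload 011110.
Byte 3: 0x8C = 10001100 (10xxxxxx ✓), payload 001100.
Byte 4: 0xBC = 10111100 (10xxxxxx ✓), payload 111100.
Concatenate: 011011110001100111100 = 0xDE33C (21 bits → U+DE33C).

U+DE33C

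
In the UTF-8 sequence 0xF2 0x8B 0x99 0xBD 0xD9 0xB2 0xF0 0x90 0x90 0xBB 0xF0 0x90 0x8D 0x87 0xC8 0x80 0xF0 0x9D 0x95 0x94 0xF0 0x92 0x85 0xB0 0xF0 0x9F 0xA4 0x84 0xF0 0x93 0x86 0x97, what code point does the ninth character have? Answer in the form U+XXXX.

U+13197

Offset 0: leading byte 0xF2 = 11110010 → 4-byte char #1 = F2 8B 99 BD.
Offset 4: leading byte 0xD9 = 11011001 → 2-byte char #2 = D9 B2.
Offset 6: leading byte 0xF0 = 11110000 → 4-byte char #3 = F0 90 90 BB.
Offset 10: leading byte 0xF0 = 11110000 → 4-byte char #4 = F0 90 8D 87.
Offset 14: leading byte 0xC8 = 11001000 → 2-byte char #5 = C8 80.
Offset 16: leading byte 0xF0 = 11110000 → 4-byte char #6 = F0 9D 95 94.
Offset 20: leading byte 0xF0 = 11110000 → 4-byte char #7 = F0 92 85 B0.
Offset 24: leading byte 0xF0 = 11110000 → 4-byte char #8 = F0 9F A4 84.
Offset 28: leading byte 0xF0 = 11110000 → 4-byte char #9 = F0 93 86 97.
Leading byte 0xF0 = 11110000 matches 11110xxx → 4-byte sequence.
Byte 1: 0xF0 = 11110000, payload 000 (3 bits).
Byte 2: 0x93 = 10010011 (10xxxxxx ✓), payload 010011.
Byte 3: 0x86 = 10000110 (10xxxxxx ✓), payload 000110.
Byte 4: 0x97 = 10010111 (10xxxxxx ✓), payload 010111.
Concatenate: 000010011000110010111 = 0x13197 (21 bits → U+13197).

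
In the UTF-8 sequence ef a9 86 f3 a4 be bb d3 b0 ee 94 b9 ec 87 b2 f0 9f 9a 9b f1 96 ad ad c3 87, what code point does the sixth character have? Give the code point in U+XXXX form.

U+1F69B

Offset 0: leading byte 0xEF = 11101111 → 3-byte char #1 = EF A9 86.
Offset 3: leading byte 0xF3 = 11110011 → 4-byte char #2 = F3 A4 BE BB.
Offset 7: leading byte 0xD3 = 11010011 → 2-byte char #3 = D3 B0.
Offset 9: leading byte 0xEE = 11101110 → 3-byte char #4 = EE 94 B9.
Offset 12: leading byte 0xEC = 11101100 → 3-byte char #5 = EC 87 B2.
Offset 15: leading byte 0xF0 = 11110000 → 4-byte char #6 = F0 9F 9A 9B.
Leading byte 0xF0 = 11110000 matches 11110xxx → 4-byte sequence.
Byte 1: 0xF0 = 11110000, payload 000 (3 bits).
Byte 2: 0x9F = 10011111 (10xxxxxx ✓), payload 011111.
Byte 3: 0x9A = 10011010 (10xxxxxx ✓), payload 011010.
Byte 4: 0x9B = 10011011 (10xxxxxx ✓), payload 011011.
Concatenate: 000011111011010011011 = 0x1F69B (21 bits → U+1F69B).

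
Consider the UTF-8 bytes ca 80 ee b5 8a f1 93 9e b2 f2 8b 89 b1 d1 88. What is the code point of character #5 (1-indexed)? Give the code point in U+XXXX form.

Offset 0: leading byte 0xCA = 11001010 → 2-byte char #1 = CA 80.
Offset 2: leading byte 0xEE = 11101110 → 3-byte char #2 = EE B5 8A.
Offset 5: leading byte 0xF1 = 11110001 → 4-byte char #3 = F1 93 9E B2.
Offset 9: leading byte 0xF2 = 11110010 → 4-byte char #4 = F2 8B 89 B1.
Offset 13: leading byte 0xD1 = 11010001 → 2-byte char #5 = D1 88.
Leading byte 0xD1 = 11010001 matches 110xxxxx → 2-byte sequence.
Byte 1: 0xD1 = 11010001, payload 10001 (5 bits).
Byte 2: 0x88 = 10001000 (10xxxxxx ✓), payload 001000.
Concatenate: 10001001000 = 0x448 (11 bits → U+0448).

U+0448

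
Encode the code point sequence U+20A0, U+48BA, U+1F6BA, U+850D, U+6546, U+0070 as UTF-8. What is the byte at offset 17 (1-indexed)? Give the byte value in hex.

1-indexed offset 17 is 0-indexed offset 16.
U+20A0 → 3-byte form E2 82 A0 at offsets 0–2.
U+48BA → 3-byte form E4 A2 BA at offsets 3–5.
U+1F6BA → 4-byte form F0 9F 9A BA at offsets 6–9.
U+850D → 3-byte form E8 94 8D at offsets 10–12.
U+6546 → 3-byte form E6 95 86 at offsets 13–15.
U+0070 → 1-byte form 70 at offsets 16–16.
Offset 16 falls in char 6's range; it's byte 1 of 70 = 0x70.

0x70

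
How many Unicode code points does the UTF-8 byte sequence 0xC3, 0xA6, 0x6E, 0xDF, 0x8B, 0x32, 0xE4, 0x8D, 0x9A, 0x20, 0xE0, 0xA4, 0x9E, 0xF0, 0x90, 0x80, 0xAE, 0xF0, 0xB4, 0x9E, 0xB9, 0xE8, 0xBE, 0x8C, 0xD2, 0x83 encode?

Byte at offset 0: 0xC3 = 11000011 → 2-byte char (#1). Advance 2.
Byte at offset 2: 0x6E = 01101110 → 1-byte char (#2). Advance 1.
Byte at offset 3: 0xDF = 11011111 → 2-byte char (#3). Advance 2.
Byte at offset 5: 0x32 = 00110010 → 1-byte char (#4). Advance 1.
Byte at offset 6: 0xE4 = 11100100 → 3-byte char (#5). Advance 3.
Byte at offset 9: 0x20 = 00100000 → 1-byte char (#6). Advance 1.
Byte at offset 10: 0xE0 = 11100000 → 3-byte char (#7). Advance 3.
Byte at offset 13: 0xF0 = 11110000 → 4-byte char (#8). Advance 4.
Byte at offset 17: 0xF0 = 11110000 → 4-byte char (#9). Advance 4.
Byte at offset 21: 0xE8 = 11101000 → 3-byte char (#10). Advance 3.
Byte at offset 24: 0xD2 = 11010010 → 2-byte char (#11). Advance 2.
Reached end at offset 26 after 11 code points.

11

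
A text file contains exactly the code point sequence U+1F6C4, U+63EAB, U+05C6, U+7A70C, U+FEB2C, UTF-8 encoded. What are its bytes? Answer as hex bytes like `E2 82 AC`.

F0 9F 9B 84 F1 A3 BA AB D7 86 F1 BA 9C 8C F3 BE AC AC

U+1F6C4: 4-byte form → F0 9F 9B 84.
U+63EAB: 4-byte form → F1 A3 BA AB.
U+05C6: 2-byte form → D7 86.
U+7A70C: 4-byte form → F1 BA 9C 8C.
U+FEB2C: 4-byte form → F3 BE AC AC.
Concatenated (18 bytes): F0 9F 9B 84 F1 A3 BA AB D7 86 F1 BA 9C 8C F3 BE AC AC.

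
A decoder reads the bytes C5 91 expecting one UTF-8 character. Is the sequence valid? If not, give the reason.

Leading byte 0xC5 = 11000101 → 2-byte form.
Continuation bytes 0x91=10010001 all match 10xxxxxx.
Decoded value 0x151 is ≥ 0x80 (shortest form) and not a surrogate.

valid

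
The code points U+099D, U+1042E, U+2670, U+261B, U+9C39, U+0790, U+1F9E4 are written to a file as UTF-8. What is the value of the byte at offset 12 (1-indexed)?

0x98

1-indexed offset 12 is 0-indexed offset 11.
U+099D → 3-byte form E0 A6 9D at offsets 0–2.
U+1042E → 4-byte form F0 90 90 AE at offsets 3–6.
U+2670 → 3-byte form E2 99 B0 at offsets 7–9.
U+261B → 3-byte form E2 98 9B at offsets 10–12.
Offset 11 falls in char 4's range; it's byte 2 of E2 98 9B = 0x98.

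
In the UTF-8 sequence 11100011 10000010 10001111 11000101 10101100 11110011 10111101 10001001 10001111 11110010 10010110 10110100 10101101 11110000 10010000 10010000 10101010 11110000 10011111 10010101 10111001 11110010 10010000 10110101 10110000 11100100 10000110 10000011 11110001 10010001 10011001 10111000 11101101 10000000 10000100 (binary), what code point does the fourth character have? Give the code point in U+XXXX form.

U+96D2D

Offset 0: leading byte 0xE3 = 11100011 → 3-byte char #1 = E3 82 8F.
Offset 3: leading byte 0xC5 = 11000101 → 2-byte char #2 = C5 AC.
Offset 5: leading byte 0xF3 = 11110011 → 4-byte char #3 = F3 BD 89 8F.
Offset 9: leading byte 0xF2 = 11110010 → 4-byte char #4 = F2 96 B4 AD.
Leading byte 0xF2 = 11110010 matches 11110xxx → 4-byte sequence.
Byte 1: 0xF2 = 11110010, payload 010 (3 bits).
Byte 2: 0x96 = 10010110 (10xxxxxx ✓), payload 010110.
Byte 3: 0xB4 = 10110100 (10xxxxxx ✓), payload 110100.
Byte 4: 0xAD = 10101101 (10xxxxxx ✓), payload 101101.
Concatenate: 010010110110100101101 = 0x96D2D (21 bits → U+96D2D).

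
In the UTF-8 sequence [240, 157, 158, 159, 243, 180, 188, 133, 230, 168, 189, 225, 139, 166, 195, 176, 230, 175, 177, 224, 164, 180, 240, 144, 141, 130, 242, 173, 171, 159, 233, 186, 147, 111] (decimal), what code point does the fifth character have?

U+00F0

Offset 0: leading byte 0xF0 = 11110000 → 4-byte char #1 = F0 9D 9E 9F.
Offset 4: leading byte 0xF3 = 11110011 → 4-byte char #2 = F3 B4 BC 85.
Offset 8: leading byte 0xE6 = 11100110 → 3-byte char #3 = E6 A8 BD.
Offset 11: leading byte 0xE1 = 11100001 → 3-byte char #4 = E1 8B A6.
Offset 14: leading byte 0xC3 = 11000011 → 2-byte char #5 = C3 B0.
Leading byte 0xC3 = 11000011 matches 110xxxxx → 2-byte sequence.
Byte 1: 0xC3 = 11000011, payload 00011 (5 bits).
Byte 2: 0xB0 = 10110000 (10xxxxxx ✓), payload 110000.
Concatenate: 00011110000 = 0xF0 (11 bits → U+00F0).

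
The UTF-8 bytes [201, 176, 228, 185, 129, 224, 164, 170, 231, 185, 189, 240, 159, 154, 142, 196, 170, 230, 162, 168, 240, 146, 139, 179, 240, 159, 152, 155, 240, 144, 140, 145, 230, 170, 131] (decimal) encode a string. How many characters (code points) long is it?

Byte at offset 0: 0xC9 = 11001001 → 2-byte char (#1). Advance 2.
Byte at offset 2: 0xE4 = 11100100 → 3-byte char (#2). Advance 3.
Byte at offset 5: 0xE0 = 11100000 → 3-byte char (#3). Advance 3.
Byte at offset 8: 0xE7 = 11100111 → 3-byte char (#4). Advance 3.
Byte at offset 11: 0xF0 = 11110000 → 4-byte char (#5). Advance 4.
Byte at offset 15: 0xC4 = 11000100 → 2-byte char (#6). Advance 2.
Byte at offset 17: 0xE6 = 11100110 → 3-byte char (#7). Advance 3.
Byte at offset 20: 0xF0 = 11110000 → 4-byte char (#8). Advance 4.
Byte at offset 24: 0xF0 = 11110000 → 4-byte char (#9). Advance 4.
Byte at offset 28: 0xF0 = 11110000 → 4-byte char (#10). Advance 4.
Byte at offset 32: 0xE6 = 11100110 → 3-byte char (#11). Advance 3.
Reached end at offset 35 after 11 code points.

11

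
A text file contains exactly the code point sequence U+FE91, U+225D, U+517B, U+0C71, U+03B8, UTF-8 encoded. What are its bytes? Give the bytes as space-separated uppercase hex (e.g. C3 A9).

U+FE91: 3-byte form → EF BA 91.
U+225D: 3-byte form → E2 89 9D.
U+517B: 3-byte form → E5 85 BB.
U+0C71: 3-byte form → E0 B1 B1.
U+03B8: 2-byte form → CE B8.
Concatenated (14 bytes): EF BA 91 E2 89 9D E5 85 BB E0 B1 B1 CE B8.

EF BA 91 E2 89 9D E5 85 BB E0 B1 B1 CE B8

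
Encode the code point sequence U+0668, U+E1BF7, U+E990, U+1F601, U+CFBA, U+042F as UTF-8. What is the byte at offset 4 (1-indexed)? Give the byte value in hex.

1-indexed offset 4 is 0-indexed offset 3.
U+0668 → 2-byte form D9 A8 at offsets 0–1.
U+E1BF7 → 4-byte form F3 A1 AF B7 at offsets 2–5.
Offset 3 falls in char 2's range; it's byte 2 of F3 A1 AF B7 = 0xA1.

0xA1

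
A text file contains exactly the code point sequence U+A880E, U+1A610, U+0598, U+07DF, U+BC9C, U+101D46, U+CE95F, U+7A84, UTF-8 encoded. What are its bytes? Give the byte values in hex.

F2 A8 A0 8E F0 9A 98 90 D6 98 DF 9F EB B2 9C F4 81 B5 86 F3 8E A5 9F E7 AA 84

U+A880E: 4-byte form → F2 A8 A0 8E.
U+1A610: 4-byte form → F0 9A 98 90.
U+0598: 2-byte form → D6 98.
U+07DF: 2-byte form → DF 9F.
U+BC9C: 3-byte form → EB B2 9C.
U+101D46: 4-byte form → F4 81 B5 86.
U+CE95F: 4-byte form → F3 8E A5 9F.
U+7A84: 3-byte form → E7 AA 84.
Concatenated (26 bytes): F2 A8 A0 8E F0 9A 98 90 D6 98 DF 9F EB B2 9C F4 81 B5 86 F3 8E A5 9F E7 AA 84.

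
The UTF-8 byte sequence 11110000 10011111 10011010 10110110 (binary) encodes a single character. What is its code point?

U+1F6B6

Leading byte 0xF0 = 11110000 matches 11110xxx → 4-byte sequence.
Byte 1: 0xF0 = 11110000, payload 000 (3 bits).
Byte 2: 0x9F = 10011111 (10xxxxxx ✓), payload 011111.
Byte 3: 0x9A = 10011010 (10xxxxxx ✓), payload 011010.
Byte 4: 0xB6 = 10110110 (10xxxxxx ✓), payload 110110.
Concatenate: 000011111011010110110 = 0x1F6B6 (21 bits → U+1F6B6).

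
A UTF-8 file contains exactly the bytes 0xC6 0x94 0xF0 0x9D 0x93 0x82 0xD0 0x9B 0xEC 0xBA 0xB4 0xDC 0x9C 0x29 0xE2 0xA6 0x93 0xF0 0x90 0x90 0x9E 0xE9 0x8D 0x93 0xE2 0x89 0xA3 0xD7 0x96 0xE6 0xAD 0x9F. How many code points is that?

12

Byte at offset 0: 0xC6 = 11000110 → 2-byte char (#1). Advance 2.
Byte at offset 2: 0xF0 = 11110000 → 4-byte char (#2). Advance 4.
Byte at offset 6: 0xD0 = 11010000 → 2-byte char (#3). Advance 2.
Byte at offset 8: 0xEC = 11101100 → 3-byte char (#4). Advance 3.
Byte at offset 11: 0xDC = 11011100 → 2-byte char (#5). Advance 2.
Byte at offset 13: 0x29 = 00101001 → 1-byte char (#6). Advance 1.
Byte at offset 14: 0xE2 = 11100010 → 3-byte char (#7). Advance 3.
Byte at offset 17: 0xF0 = 11110000 → 4-byte char (#8). Advance 4.
Byte at offset 21: 0xE9 = 11101001 → 3-byte char (#9). Advance 3.
Byte at offset 24: 0xE2 = 11100010 → 3-byte char (#10). Advance 3.
Byte at offset 27: 0xD7 = 11010111 → 2-byte char (#11). Advance 2.
Byte at offset 29: 0xE6 = 11100110 → 3-byte char (#12). Advance 3.
Reached end at offset 32 after 12 code points.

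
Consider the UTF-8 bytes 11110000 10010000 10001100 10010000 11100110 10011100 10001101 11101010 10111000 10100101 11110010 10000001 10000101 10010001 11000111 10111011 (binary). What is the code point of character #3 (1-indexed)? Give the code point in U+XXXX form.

U+AE25

Offset 0: leading byte 0xF0 = 11110000 → 4-byte char #1 = F0 90 8C 90.
Offset 4: leading byte 0xE6 = 11100110 → 3-byte char #2 = E6 9C 8D.
Offset 7: leading byte 0xEA = 11101010 → 3-byte char #3 = EA B8 A5.
Leading byte 0xEA = 11101010 matches 1110xxxx → 3-byte sequence.
Byte 1: 0xEA = 11101010, payload 1010 (4 bits).
Byte 2: 0xB8 = 10111000 (10xxxxxx ✓), payload 111000.
Byte 3: 0xA5 = 10100101 (10xxxxxx ✓), payload 100101.
Concatenate: 1010111000100101 = 0xAE25 (16 bits → U+AE25).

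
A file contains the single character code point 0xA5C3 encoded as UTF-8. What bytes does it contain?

U+A5C3 = 0xA5C3 = 42435 decimal. In range U+0800–U+FFFF → 3-byte form: 1110xxxx 10xxxxxx 10xxxxxx.
Binary (16 bits): 1010010111000011.
Split 4+6+6: 1010 | 010111 | 000011.
Byte 1: 11101010 = 0xEA.
Byte 2: 10010111 = 0x97.
Byte 3: 10000011 = 0x83.

EA 97 83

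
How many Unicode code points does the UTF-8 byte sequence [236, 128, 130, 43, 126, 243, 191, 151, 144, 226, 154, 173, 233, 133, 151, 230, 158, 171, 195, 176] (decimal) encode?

Byte at offset 0: 0xEC = 11101100 → 3-byte char (#1). Advance 3.
Byte at offset 3: 0x2B = 00101011 → 1-byte char (#2). Advance 1.
Byte at offset 4: 0x7E = 01111110 → 1-byte char (#3). Advance 1.
Byte at offset 5: 0xF3 = 11110011 → 4-byte char (#4). Advance 4.
Byte at offset 9: 0xE2 = 11100010 → 3-byte char (#5). Advance 3.
Byte at offset 12: 0xE9 = 11101001 → 3-byte char (#6). Advance 3.
Byte at offset 15: 0xE6 = 11100110 → 3-byte char (#7). Advance 3.
Byte at offset 18: 0xC3 = 11000011 → 2-byte char (#8). Advance 2.
Reached end at offset 20 after 8 code points.

8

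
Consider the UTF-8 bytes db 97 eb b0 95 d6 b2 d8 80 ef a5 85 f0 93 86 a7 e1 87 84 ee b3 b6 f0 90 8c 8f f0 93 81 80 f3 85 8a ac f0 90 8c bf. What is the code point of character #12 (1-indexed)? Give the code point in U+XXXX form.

Offset 0: leading byte 0xDB = 11011011 → 2-byte char #1 = DB 97.
Offset 2: leading byte 0xEB = 11101011 → 3-byte char #2 = EB B0 95.
Offset 5: leading byte 0xD6 = 11010110 → 2-byte char #3 = D6 B2.
Offset 7: leading byte 0xD8 = 11011000 → 2-byte char #4 = D8 80.
Offset 9: leading byte 0xEF = 11101111 → 3-byte char #5 = EF A5 85.
Offset 12: leading byte 0xF0 = 11110000 → 4-byte char #6 = F0 93 86 A7.
Offset 16: leading byte 0xE1 = 11100001 → 3-byte char #7 = E1 87 84.
Offset 19: leading byte 0xEE = 11101110 → 3-byte char #8 = EE B3 B6.
Offset 22: leading byte 0xF0 = 11110000 → 4-byte char #9 = F0 90 8C 8F.
Offset 26: leading byte 0xF0 = 11110000 → 4-byte char #10 = F0 93 81 80.
Offset 30: leading byte 0xF3 = 11110011 → 4-byte char #11 = F3 85 8A AC.
Offset 34: leading byte 0xF0 = 11110000 → 4-byte char #12 = F0 90 8C BF.
Leading byte 0xF0 = 11110000 matches 11110xxx → 4-byte sequence.
Byte 1: 0xF0 = 11110000, payload 000 (3 bits).
Byte 2: 0x90 = 10010000 (10xxxxxx ✓), payload 010000.
Byte 3: 0x8C = 10001100 (10xxxxxx ✓), payload 001100.
Byte 4: 0xBF = 10111111 (10xxxxxx ✓), payload 111111.
Concatenate: 000010000001100111111 = 0x1033F (21 bits → U+1033F).

U+1033F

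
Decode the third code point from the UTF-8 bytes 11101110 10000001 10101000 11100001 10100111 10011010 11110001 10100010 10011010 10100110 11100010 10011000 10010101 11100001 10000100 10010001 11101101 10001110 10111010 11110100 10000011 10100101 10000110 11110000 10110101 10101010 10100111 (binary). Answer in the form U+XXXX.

U+626A6

Offset 0: leading byte 0xEE = 11101110 → 3-byte char #1 = EE 81 A8.
Offset 3: leading byte 0xE1 = 11100001 → 3-byte char #2 = E1 A7 9A.
Offset 6: leading byte 0xF1 = 11110001 → 4-byte char #3 = F1 A2 9A A6.
Leading byte 0xF1 = 11110001 matches 11110xxx → 4-byte sequence.
Byte 1: 0xF1 = 11110001, payload 001 (3 bits).
Byte 2: 0xA2 = 10100010 (10xxxxxx ✓), payload 100010.
Byte 3: 0x9A = 10011010 (10xxxxxx ✓), payload 011010.
Byte 4: 0xA6 = 10100110 (10xxxxxx ✓), payload 100110.
Concatenate: 001100010011010100110 = 0x626A6 (21 bits → U+626A6).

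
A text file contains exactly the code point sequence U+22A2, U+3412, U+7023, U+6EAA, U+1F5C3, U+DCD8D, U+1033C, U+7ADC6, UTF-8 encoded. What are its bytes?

U+22A2: 3-byte form → E2 8A A2.
U+3412: 3-byte form → E3 90 92.
U+7023: 3-byte form → E7 80 A3.
U+6EAA: 3-byte form → E6 BA AA.
U+1F5C3: 4-byte form → F0 9F 97 83.
U+DCD8D: 4-byte form → F3 9C B6 8D.
U+1033C: 4-byte form → F0 90 8C BC.
U+7ADC6: 4-byte form → F1 BA B7 86.
Concatenated (28 bytes): E2 8A A2 E3 90 92 E7 80 A3 E6 BA AA F0 9F 97 83 F3 9C B6 8D F0 90 8C BC F1 BA B7 86.

E2 8A A2 E3 90 92 E7 80 A3 E6 BA AA F0 9F 97 83 F3 9C B6 8D F0 90 8C BC F1 BA B7 86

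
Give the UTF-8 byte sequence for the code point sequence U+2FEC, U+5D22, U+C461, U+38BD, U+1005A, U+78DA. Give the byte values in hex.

U+2FEC: 3-byte form → E2 BF AC.
U+5D22: 3-byte form → E5 B4 A2.
U+C461: 3-byte form → EC 91 A1.
U+38BD: 3-byte form → E3 A2 BD.
U+1005A: 4-byte form → F0 90 81 9A.
U+78DA: 3-byte form → E7 A3 9A.
Concatenated (19 bytes): E2 BF AC E5 B4 A2 EC 91 A1 E3 A2 BD F0 90 81 9A E7 A3 9A.

E2 BF AC E5 B4 A2 EC 91 A1 E3 A2 BD F0 90 81 9A E7 A3 9A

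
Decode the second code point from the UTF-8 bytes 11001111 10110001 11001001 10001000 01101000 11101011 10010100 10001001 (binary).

U+0248

Offset 0: leading byte 0xCF = 11001111 → 2-byte char #1 = CF B1.
Offset 2: leading byte 0xC9 = 11001001 → 2-byte char #2 = C9 88.
Leading byte 0xC9 = 11001001 matches 110xxxxx → 2-byte sequence.
Byte 1: 0xC9 = 11001001, payload 01001 (5 bits).
Byte 2: 0x88 = 10001000 (10xxxxxx ✓), payload 001000.
Concatenate: 01001001000 = 0x248 (11 bits → U+0248).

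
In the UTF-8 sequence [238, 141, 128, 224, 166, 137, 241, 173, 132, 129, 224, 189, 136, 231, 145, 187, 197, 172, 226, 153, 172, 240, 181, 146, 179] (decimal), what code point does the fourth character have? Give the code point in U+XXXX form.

Offset 0: leading byte 0xEE = 11101110 → 3-byte char #1 = EE 8D 80.
Offset 3: leading byte 0xE0 = 11100000 → 3-byte char #2 = E0 A6 89.
Offset 6: leading byte 0xF1 = 11110001 → 4-byte char #3 = F1 AD 84 81.
Offset 10: leading byte 0xE0 = 11100000 → 3-byte char #4 = E0 BD 88.
Leading byte 0xE0 = 11100000 matches 1110xxxx → 3-byte sequence.
Byte 1: 0xE0 = 11100000, payload 0000 (4 bits).
Byte 2: 0xBD = 10111101 (10xxxxxx ✓), payload 111101.
Byte 3: 0x88 = 10001000 (10xxxxxx ✓), payload 001000.
Concatenate: 0000111101001000 = 0xF48 (16 bits → U+0F48).

U+0F48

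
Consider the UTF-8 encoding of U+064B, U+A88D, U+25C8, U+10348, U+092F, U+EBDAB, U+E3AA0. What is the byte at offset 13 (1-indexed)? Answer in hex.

0xE0

1-indexed offset 13 is 0-indexed offset 12.
U+064B → 2-byte form D9 8B at offsets 0–1.
U+A88D → 3-byte form EA A2 8D at offsets 2–4.
U+25C8 → 3-byte form E2 97 88 at offsets 5–7.
U+10348 → 4-byte form F0 90 8D 88 at offsets 8–11.
U+092F → 3-byte form E0 A4 AF at offsets 12–14.
Offset 12 falls in char 5's range; it's byte 1 of E0 A4 AF = 0xE0.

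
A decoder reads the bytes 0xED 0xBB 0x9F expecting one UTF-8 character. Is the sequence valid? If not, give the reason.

Structurally a 3-byte sequence; payload = 0xDEDF.
But 0xDEDF is in U+D800–U+DFFF, the surrogate range. Surrogates are not Unicode scalar values and are forbidden in UTF-8.

invalid (encodes a surrogate (U+D800–U+DFFF))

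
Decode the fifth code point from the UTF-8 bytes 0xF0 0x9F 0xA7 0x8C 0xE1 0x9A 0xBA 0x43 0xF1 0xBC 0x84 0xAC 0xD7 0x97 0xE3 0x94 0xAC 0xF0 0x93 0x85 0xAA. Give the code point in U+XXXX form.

U+05D7

Offset 0: leading byte 0xF0 = 11110000 → 4-byte char #1 = F0 9F A7 8C.
Offset 4: leading byte 0xE1 = 11100001 → 3-byte char #2 = E1 9A BA.
Offset 7: leading byte 0x43 = 01000011 → 1-byte char #3 = 43.
Offset 8: leading byte 0xF1 = 11110001 → 4-byte char #4 = F1 BC 84 AC.
Offset 12: leading byte 0xD7 = 11010111 → 2-byte char #5 = D7 97.
Leading byte 0xD7 = 11010111 matches 110xxxxx → 2-byte sequence.
Byte 1: 0xD7 = 11010111, payload 10111 (5 bits).
Byte 2: 0x97 = 10010111 (10xxxxxx ✓), payload 010111.
Concatenate: 10111010111 = 0x5D7 (11 bits → U+05D7).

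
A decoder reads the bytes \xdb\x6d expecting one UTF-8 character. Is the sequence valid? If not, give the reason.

invalid (non-continuation byte where continuation expected)

Leading byte 0xDB = 11011011 → 2-byte form.
Byte 2 is 0x6D = 01101101, which is not 10xxxxxx — expected a continuation byte.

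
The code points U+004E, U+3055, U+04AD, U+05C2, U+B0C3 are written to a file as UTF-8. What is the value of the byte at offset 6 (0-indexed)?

0xD7

U+004E → 1-byte form 4E at offsets 0–0.
U+3055 → 3-byte form E3 81 95 at offsets 1–3.
U+04AD → 2-byte form D2 AD at offsets 4–5.
U+05C2 → 2-byte form D7 82 at offsets 6–7.
Offset 6 falls in char 4's range; it's byte 1 of D7 82 = 0xD7.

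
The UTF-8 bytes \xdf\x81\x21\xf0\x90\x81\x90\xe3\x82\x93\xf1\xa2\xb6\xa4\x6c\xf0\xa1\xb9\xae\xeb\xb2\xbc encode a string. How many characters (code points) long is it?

Byte at offset 0: 0xDF = 11011111 → 2-byte char (#1). Advance 2.
Byte at offset 2: 0x21 = 00100001 → 1-byte char (#2). Advance 1.
Byte at offset 3: 0xF0 = 11110000 → 4-byte char (#3). Advance 4.
Byte at offset 7: 0xE3 = 11100011 → 3-byte char (#4). Advance 3.
Byte at offset 10: 0xF1 = 11110001 → 4-byte char (#5). Advance 4.
Byte at offset 14: 0x6C = 01101100 → 1-byte char (#6). Advance 1.
Byte at offset 15: 0xF0 = 11110000 → 4-byte char (#7). Advance 4.
Byte at offset 19: 0xEB = 11101011 → 3-byte char (#8). Advance 3.
Reached end at offset 22 after 8 code points.

8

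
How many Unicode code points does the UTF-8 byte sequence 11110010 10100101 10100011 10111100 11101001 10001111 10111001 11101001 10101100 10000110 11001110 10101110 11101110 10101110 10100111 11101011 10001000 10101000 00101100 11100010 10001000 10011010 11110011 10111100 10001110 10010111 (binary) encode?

9

Byte at offset 0: 0xF2 = 11110010 → 4-byte char (#1). Advance 4.
Byte at offset 4: 0xE9 = 11101001 → 3-byte char (#2). Advance 3.
Byte at offset 7: 0xE9 = 11101001 → 3-byte char (#3). Advance 3.
Byte at offset 10: 0xCE = 11001110 → 2-byte char (#4). Advance 2.
Byte at offset 12: 0xEE = 11101110 → 3-byte char (#5). Advance 3.
Byte at offset 15: 0xEB = 11101011 → 3-byte char (#6). Advance 3.
Byte at offset 18: 0x2C = 00101100 → 1-byte char (#7). Advance 1.
Byte at offset 19: 0xE2 = 11100010 → 3-byte char (#8). Advance 3.
Byte at offset 22: 0xF3 = 11110011 → 4-byte char (#9). Advance 4.
Reached end at offset 26 after 9 code points.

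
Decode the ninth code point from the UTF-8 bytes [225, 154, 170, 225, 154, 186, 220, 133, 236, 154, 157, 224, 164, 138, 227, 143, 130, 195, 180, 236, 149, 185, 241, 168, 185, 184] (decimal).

U+68E78

Offset 0: leading byte 0xE1 = 11100001 → 3-byte char #1 = E1 9A AA.
Offset 3: leading byte 0xE1 = 11100001 → 3-byte char #2 = E1 9A BA.
Offset 6: leading byte 0xDC = 11011100 → 2-byte char #3 = DC 85.
Offset 8: leading byte 0xEC = 11101100 → 3-byte char #4 = EC 9A 9D.
Offset 11: leading byte 0xE0 = 11100000 → 3-byte char #5 = E0 A4 8A.
Offset 14: leading byte 0xE3 = 11100011 → 3-byte char #6 = E3 8F 82.
Offset 17: leading byte 0xC3 = 11000011 → 2-byte char #7 = C3 B4.
Offset 19: leading byte 0xEC = 11101100 → 3-byte char #8 = EC 95 B9.
Offset 22: leading byte 0xF1 = 11110001 → 4-byte char #9 = F1 A8 B9 B8.
Leading byte 0xF1 = 11110001 matches 11110xxx → 4-byte sequence.
Byte 1: 0xF1 = 11110001, payload 001 (3 bits).
Byte 2: 0xA8 = 10101000 (10xxxxxx ✓), payload 101000.
Byte 3: 0xB9 = 10111001 (10xxxxxx ✓), payload 111001.
Byte 4: 0xB8 = 10111000 (10xxxxxx ✓), payload 111000.
Concatenate: 001101000111001111000 = 0x68E78 (21 bits → U+68E78).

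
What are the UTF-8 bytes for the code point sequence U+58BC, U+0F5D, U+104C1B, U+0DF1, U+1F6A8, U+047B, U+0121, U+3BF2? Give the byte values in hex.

E5 A2 BC E0 BD 9D F4 84 B0 9B E0 B7 B1 F0 9F 9A A8 D1 BB C4 A1 E3 AF B2

U+58BC: 3-byte form → E5 A2 BC.
U+0F5D: 3-byte form → E0 BD 9D.
U+104C1B: 4-byte form → F4 84 B0 9B.
U+0DF1: 3-byte form → E0 B7 B1.
U+1F6A8: 4-byte form → F0 9F 9A A8.
U+047B: 2-byte form → D1 BB.
U+0121: 2-byte form → C4 A1.
U+3BF2: 3-byte form → E3 AF B2.
Concatenated (24 bytes): E5 A2 BC E0 BD 9D F4 84 B0 9B E0 B7 B1 F0 9F 9A A8 D1 BB C4 A1 E3 AF B2.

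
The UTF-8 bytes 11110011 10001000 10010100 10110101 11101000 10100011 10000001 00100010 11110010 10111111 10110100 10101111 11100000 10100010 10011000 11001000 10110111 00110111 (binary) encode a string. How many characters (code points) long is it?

Byte at offset 0: 0xF3 = 11110011 → 4-byte char (#1). Advance 4.
Byte at offset 4: 0xE8 = 11101000 → 3-byte char (#2). Advance 3.
Byte at offset 7: 0x22 = 00100010 → 1-byte char (#3). Advance 1.
Byte at offset 8: 0xF2 = 11110010 → 4-byte char (#4). Advance 4.
Byte at offset 12: 0xE0 = 11100000 → 3-byte char (#5). Advance 3.
Byte at offset 15: 0xC8 = 11001000 → 2-byte char (#6). Advance 2.
Byte at offset 17: 0x37 = 00110111 → 1-byte char (#7). Advance 1.
Reached end at offset 18 after 7 code points.

7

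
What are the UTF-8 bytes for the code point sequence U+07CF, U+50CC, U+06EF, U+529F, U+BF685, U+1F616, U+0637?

U+07CF: 2-byte form → DF 8F.
U+50CC: 3-byte form → E5 83 8C.
U+06EF: 2-byte form → DB AF.
U+529F: 3-byte form → E5 8A 9F.
U+BF685: 4-byte form → F2 BF 9A 85.
U+1F616: 4-byte form → F0 9F 98 96.
U+0637: 2-byte form → D8 B7.
Concatenated (20 bytes): DF 8F E5 83 8C DB AF E5 8A 9F F2 BF 9A 85 F0 9F 98 96 D8 B7.

DF 8F E5 83 8C DB AF E5 8A 9F F2 BF 9A 85 F0 9F 98 96 D8 B7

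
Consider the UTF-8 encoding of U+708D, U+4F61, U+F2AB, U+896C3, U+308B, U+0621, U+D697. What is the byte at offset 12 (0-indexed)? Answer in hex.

0x83

U+708D → 3-byte form E7 82 8D at offsets 0–2.
U+4F61 → 3-byte form E4 BD A1 at offsets 3–5.
U+F2AB → 3-byte form EF 8A AB at offsets 6–8.
U+896C3 → 4-byte form F2 89 9B 83 at offsets 9–12.
Offset 12 falls in char 4's range; it's byte 4 of F2 89 9B 83 = 0x83.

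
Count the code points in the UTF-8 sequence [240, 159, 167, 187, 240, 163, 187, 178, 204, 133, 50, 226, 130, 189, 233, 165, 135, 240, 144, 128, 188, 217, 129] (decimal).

8

Byte at offset 0: 0xF0 = 11110000 → 4-byte char (#1). Advance 4.
Byte at offset 4: 0xF0 = 11110000 → 4-byte char (#2). Advance 4.
Byte at offset 8: 0xCC = 11001100 → 2-byte char (#3). Advance 2.
Byte at offset 10: 0x32 = 00110010 → 1-byte char (#4). Advance 1.
Byte at offset 11: 0xE2 = 11100010 → 3-byte char (#5). Advance 3.
Byte at offset 14: 0xE9 = 11101001 → 3-byte char (#6). Advance 3.
Byte at offset 17: 0xF0 = 11110000 → 4-byte char (#7). Advance 4.
Byte at offset 21: 0xD9 = 11011001 → 2-byte char (#8). Advance 2.
Reached end at offset 23 after 8 code points.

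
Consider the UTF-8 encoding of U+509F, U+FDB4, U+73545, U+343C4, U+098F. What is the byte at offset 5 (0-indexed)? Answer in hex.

0xB4

U+509F → 3-byte form E5 82 9F at offsets 0–2.
U+FDB4 → 3-byte form EF B6 B4 at offsets 3–5.
Offset 5 falls in char 2's range; it's byte 3 of EF B6 B4 = 0xB4.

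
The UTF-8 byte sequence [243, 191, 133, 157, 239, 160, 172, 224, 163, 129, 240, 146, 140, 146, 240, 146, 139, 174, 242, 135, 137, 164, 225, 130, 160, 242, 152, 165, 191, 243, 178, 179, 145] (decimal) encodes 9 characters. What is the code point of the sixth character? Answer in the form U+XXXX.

Offset 0: leading byte 0xF3 = 11110011 → 4-byte char #1 = F3 BF 85 9D.
Offset 4: leading byte 0xEF = 11101111 → 3-byte char #2 = EF A0 AC.
Offset 7: leading byte 0xE0 = 11100000 → 3-byte char #3 = E0 A3 81.
Offset 10: leading byte 0xF0 = 11110000 → 4-byte char #4 = F0 92 8C 92.
Offset 14: leading byte 0xF0 = 11110000 → 4-byte char #5 = F0 92 8B AE.
Offset 18: leading byte 0xF2 = 11110010 → 4-byte char #6 = F2 87 89 A4.
Leading byte 0xF2 = 11110010 matches 11110xxx → 4-byte sequence.
Byte 1: 0xF2 = 11110010, payload 010 (3 bits).
Byte 2: 0x87 = 10000111 (10xxxxxx ✓), payload 000111.
Byte 3: 0x89 = 10001001 (10xxxxxx ✓), payload 001001.
Byte 4: 0xA4 = 10100100 (10xxxxxx ✓), payload 100100.
Concatenate: 010000111001001100100 = 0x87264 (21 bits → U+87264).

U+87264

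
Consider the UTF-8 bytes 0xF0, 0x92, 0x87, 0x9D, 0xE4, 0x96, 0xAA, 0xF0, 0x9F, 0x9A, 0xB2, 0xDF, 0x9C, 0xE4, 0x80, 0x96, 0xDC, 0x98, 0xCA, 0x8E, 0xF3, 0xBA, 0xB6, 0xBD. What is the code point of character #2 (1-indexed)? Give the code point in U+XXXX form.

U+45AA

Offset 0: leading byte 0xF0 = 11110000 → 4-byte char #1 = F0 92 87 9D.
Offset 4: leading byte 0xE4 = 11100100 → 3-byte char #2 = E4 96 AA.
Leading byte 0xE4 = 11100100 matches 1110xxxx → 3-byte sequence.
Byte 1: 0xE4 = 11100100, payload 0100 (4 bits).
Byte 2: 0x96 = 10010110 (10xxxxxx ✓), payload 010110.
Byte 3: 0xAA = 10101010 (10xxxxxx ✓), payload 101010.
Concatenate: 0100010110101010 = 0x45AA (16 bits → U+45AA).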